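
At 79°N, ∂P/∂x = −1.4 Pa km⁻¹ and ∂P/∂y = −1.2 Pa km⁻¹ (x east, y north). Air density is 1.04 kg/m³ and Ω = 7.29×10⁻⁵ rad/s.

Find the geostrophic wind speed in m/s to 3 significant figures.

Coriolis parameter at 79°N:
f = 2Ω sin φ = 2 × 7.29×10⁻⁵ × sin 79° = 1.43×10⁻⁴ s⁻¹
Component geostrophic relations (x east, y north):
u_g = −(1/(fρ)) ∂P/∂y,  v_g = (1/(fρ)) ∂P/∂x
u_g = −(−1.2×10⁻³)/(1.43×10⁻⁴ × 1.04) = 8.06 m/s;  v_g = (−1.4×10⁻³)/(1.43×10⁻⁴ × 1.04) = −9.41 m/s
|V_g| = √(u_g² + v_g²) = 12.4 m/s

12.4 m/s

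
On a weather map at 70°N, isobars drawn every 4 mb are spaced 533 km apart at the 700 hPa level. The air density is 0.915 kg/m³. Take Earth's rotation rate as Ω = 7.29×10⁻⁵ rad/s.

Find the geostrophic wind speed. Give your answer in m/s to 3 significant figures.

Coriolis parameter at 70°N:
f = 2Ω sin φ = 2 × 7.29×10⁻⁵ × sin 70° = 1.37×10⁻⁴ s⁻¹
Pressure gradient: |∂P/∂n| = 400 Pa / 533000 m = 7.50×10⁻⁴ Pa/m
Geostrophic balance (pressure-gradient force = Coriolis force):
V_g = (1/(fρ)) |∂P/∂n| = 7.50×10⁻⁴ / (1.37×10⁻⁴ × 0.915) = 5.99 m/s

5.99 m/s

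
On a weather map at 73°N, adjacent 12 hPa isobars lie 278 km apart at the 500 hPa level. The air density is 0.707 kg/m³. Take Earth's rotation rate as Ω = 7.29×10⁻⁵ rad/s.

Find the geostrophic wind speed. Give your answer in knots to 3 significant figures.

Coriolis parameter at 73°N:
f = 2Ω sin φ = 2 × 7.29×10⁻⁵ × sin 73° = 1.39×10⁻⁴ s⁻¹
Pressure gradient: |∂P/∂n| = 1200 Pa / 278000 m = 4.32×10⁻³ Pa/m
Geostrophic balance (pressure-gradient force = Coriolis force):
V_g = (1/(fρ)) |∂P/∂n| = 4.32×10⁻³ / (1.39×10⁻⁴ × 0.707) = 43.8 m/s
Converting: 43.8 m/s × 1.944 = 85.1 knots

85.1 knots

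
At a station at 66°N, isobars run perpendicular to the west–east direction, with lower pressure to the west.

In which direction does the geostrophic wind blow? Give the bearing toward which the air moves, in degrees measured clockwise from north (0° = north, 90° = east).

000°

The pressure-gradient force points toward the west (bearing 270°).
Geostrophic balance: in the Northern Hemisphere the Coriolis force deflects motion to the right, so the geostrophic wind blows 90° to the right of the pressure-gradient force (low pressure on the left).
Rotating 270° by 90° clockwise gives 000° — the wind blows toward the north.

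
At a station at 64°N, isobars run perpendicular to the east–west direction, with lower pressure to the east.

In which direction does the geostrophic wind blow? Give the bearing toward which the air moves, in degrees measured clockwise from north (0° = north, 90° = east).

The pressure-gradient force points toward the east (bearing 090°).
Geostrophic balance: in the Northern Hemisphere the Coriolis force deflects motion to the right, so the geostrophic wind blows 90° to the right of the pressure-gradient force (low pressure on the left).
Rotating 090° by 90° clockwise gives 180° — the wind blows toward the south.

180°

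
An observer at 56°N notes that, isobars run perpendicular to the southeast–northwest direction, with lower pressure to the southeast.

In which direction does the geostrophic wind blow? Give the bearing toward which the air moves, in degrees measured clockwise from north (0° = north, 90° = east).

The pressure-gradient force points toward the southeast (bearing 135°).
Geostrophic balance: in the Northern Hemisphere the Coriolis force deflects motion to the right, so the geostrophic wind blows 90° to the right of the pressure-gradient force (low pressure on the left).
Rotating 135° by 90° clockwise gives 225° — the wind blows toward the southwest.

225°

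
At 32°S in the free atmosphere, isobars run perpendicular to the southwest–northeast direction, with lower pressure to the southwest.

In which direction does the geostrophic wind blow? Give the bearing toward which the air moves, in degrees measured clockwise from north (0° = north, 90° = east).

135°

The pressure-gradient force points toward the southwest (bearing 225°).
Geostrophic balance: in the Southern Hemisphere the Coriolis force deflects motion to the left, so the geostrophic wind blows 90° to the left of the pressure-gradient force (low pressure on the right).
Rotating 225° by 90° counterclockwise gives 135° — the wind blows toward the southeast.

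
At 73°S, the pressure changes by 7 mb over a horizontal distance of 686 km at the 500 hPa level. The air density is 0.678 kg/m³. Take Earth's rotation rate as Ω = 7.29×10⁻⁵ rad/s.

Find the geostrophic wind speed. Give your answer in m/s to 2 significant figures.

Coriolis parameter at 73°S:
f = 2Ω sin φ = 2 × 7.29×10⁻⁵ × sin 73° = 1.39×10⁻⁴ s⁻¹
Pressure gradient: |∂P/∂n| = 700 Pa / 686000 m = 1.02×10⁻³ Pa/m
Geostrophic balance (pressure-gradient force = Coriolis force):
V_g = (1/(fρ)) |∂P/∂n| = 1.02×10⁻³ / (1.39×10⁻⁴ × 0.678) = 10.8 m/s

11 m/s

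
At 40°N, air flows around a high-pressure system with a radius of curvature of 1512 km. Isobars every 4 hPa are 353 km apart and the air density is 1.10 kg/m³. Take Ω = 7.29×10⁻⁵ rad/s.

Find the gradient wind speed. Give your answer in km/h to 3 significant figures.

43.2 km/h

Coriolis parameter at 40°N:
f = 2Ω sin φ = 2 × 7.29×10⁻⁵ × sin 40° = 9.37×10⁻⁵ s⁻¹
Pressure gradient: |∂P/∂n| = 400 Pa / 353000 m = 1.13×10⁻³ Pa/m
Geostrophic speed: V_g = |∂P/∂n|/(fρ) = 1.13×10⁻³/(9.37×10⁻⁵ × 1.10) = 11.0 m/s
Around a high, pressure-gradient force acts outward with centrifugal, so Coriolis balances both:
fV = (1/ρ)|∂P/∂n| + V²/R  →  V² − fR·V + fR·V_g = 0
With fR = 9.37×10⁻⁵ × 1512×10³ m = 142 m/s:
V = [fR − √((fR)² − 4 fR V_g)]/2 = [142 − √(142² − 4×142×11)]/2 = 12 m/s
Supergeostrophic (V > V_g = 11 m/s), as expected around a high.
Converting: 12 m/s × 3.6 = 43.2 km/h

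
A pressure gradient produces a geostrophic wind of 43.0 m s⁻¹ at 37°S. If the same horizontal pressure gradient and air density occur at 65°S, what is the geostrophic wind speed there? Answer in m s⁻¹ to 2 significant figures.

29 m s⁻¹

With the same pressure gradient and density, V_g ∝ 1/f ∝ 1/sin φ.
V₂ = V₁ · sin φ₁ / sin φ₂ = 43.0 × sin 37° / sin 65°
V₂ = 43.0 × 0.6018/0.9063 = 29 m s⁻¹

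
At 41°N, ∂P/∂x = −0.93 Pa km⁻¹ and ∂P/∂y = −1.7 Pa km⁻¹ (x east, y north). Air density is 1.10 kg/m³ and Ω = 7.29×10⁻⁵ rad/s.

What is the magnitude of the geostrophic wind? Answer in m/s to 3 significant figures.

Coriolis parameter at 41°N:
f = 2Ω sin φ = 2 × 7.29×10⁻⁵ × sin 41° = 9.57×10⁻⁵ s⁻¹
Component geostrophic relations (x east, y north):
u_g = −(1/(fρ)) ∂P/∂y,  v_g = (1/(fρ)) ∂P/∂x
u_g = −(−1.7×10⁻³)/(9.57×10⁻⁵ × 1.10) = 16.2 m/s;  v_g = (−0.93×10⁻³)/(9.57×10⁻⁵ × 1.10) = −8.84 m/s
|V_g| = √(u_g² + v_g²) = 18.4 m/s

18.4 m/s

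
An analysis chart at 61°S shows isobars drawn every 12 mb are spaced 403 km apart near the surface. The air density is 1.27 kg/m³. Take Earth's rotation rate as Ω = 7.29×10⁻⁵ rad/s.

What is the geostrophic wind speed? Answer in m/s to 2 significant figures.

18 m/s

Coriolis parameter at 61°S:
f = 2Ω sin φ = 2 × 7.29×10⁻⁵ × sin 61° = 1.28×10⁻⁴ s⁻¹
Pressure gradient: |∂P/∂n| = 1200 Pa / 403000 m = 2.98×10⁻³ Pa/m
Geostrophic balance (pressure-gradient force = Coriolis force):
V_g = (1/(fρ)) |∂P/∂n| = 2.98×10⁻³ / (1.28×10⁻⁴ × 1.27) = 18.4 m/s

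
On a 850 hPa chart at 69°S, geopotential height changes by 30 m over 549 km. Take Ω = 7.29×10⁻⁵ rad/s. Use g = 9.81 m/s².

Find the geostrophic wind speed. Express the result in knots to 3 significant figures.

Coriolis parameter at 69°S:
f = 2Ω sin φ = 2 × 7.29×10⁻⁵ × sin 69° = 1.36×10⁻⁴ s⁻¹
Height gradient: |∂Z/∂n| = 30 m / 549000 m = 5.46×10⁻⁵
On a pressure surface, geostrophic balance gives V_g = (g/f)|∂Z/∂n|:
V_g = 9.81 × 5.46×10⁻⁵ / 1.36×10⁻⁴ = 3.94 m/s
Converting: 3.94 m/s × 1.944 = 7.66 knots

7.66 knots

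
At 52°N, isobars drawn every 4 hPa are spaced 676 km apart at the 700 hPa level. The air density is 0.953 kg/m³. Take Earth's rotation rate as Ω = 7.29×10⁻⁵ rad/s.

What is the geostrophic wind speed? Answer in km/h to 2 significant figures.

Coriolis parameter at 52°N:
f = 2Ω sin φ = 2 × 7.29×10⁻⁵ × sin 52° = 1.15×10⁻⁴ s⁻¹
Pressure gradient: |∂P/∂n| = 400 Pa / 676000 m = 5.92×10⁻⁴ Pa/m
Geostrophic balance (pressure-gradient force = Coriolis force):
V_g = (1/(fρ)) |∂P/∂n| = 5.92×10⁻⁴ / (1.15×10⁻⁴ × 0.953) = 5.40 m/s
Converting: 5.40 m/s × 3.6 = 19 km/h

19 km/h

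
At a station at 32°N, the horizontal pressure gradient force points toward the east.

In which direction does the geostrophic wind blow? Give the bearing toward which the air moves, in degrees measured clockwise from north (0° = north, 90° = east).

180°

The pressure-gradient force points toward the east (bearing 090°).
Geostrophic balance: in the Northern Hemisphere the Coriolis force deflects motion to the right, so the geostrophic wind blows 90° to the right of the pressure-gradient force (low pressure on the left).
Rotating 090° by 90° clockwise gives 180° — the wind blows toward the south.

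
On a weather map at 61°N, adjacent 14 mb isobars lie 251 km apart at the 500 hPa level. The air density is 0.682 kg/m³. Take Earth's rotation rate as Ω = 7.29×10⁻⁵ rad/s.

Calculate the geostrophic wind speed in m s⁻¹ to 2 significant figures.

64 m s⁻¹

Coriolis parameter at 61°N:
f = 2Ω sin φ = 2 × 7.29×10⁻⁵ × sin 61° = 1.28×10⁻⁴ s⁻¹
Pressure gradient: |∂P/∂n| = 1400 Pa / 251000 m = 5.58×10⁻³ Pa/m
Geostrophic balance (pressure-gradient force = Coriolis force):
V_g = (1/(fρ)) |∂P/∂n| = 5.58×10⁻³ / (1.28×10⁻⁴ × 0.682) = 64.1 m/s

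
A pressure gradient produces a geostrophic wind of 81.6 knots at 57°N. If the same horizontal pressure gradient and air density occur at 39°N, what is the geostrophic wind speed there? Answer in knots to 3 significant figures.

With the same pressure gradient and density, V_g ∝ 1/f ∝ 1/sin φ.
V₂ = V₁ · sin φ₁ / sin φ₂ = 81.6 × sin 57° / sin 39°
V₂ = 81.6 × 0.8387/0.6293 = 109 knots

109 knots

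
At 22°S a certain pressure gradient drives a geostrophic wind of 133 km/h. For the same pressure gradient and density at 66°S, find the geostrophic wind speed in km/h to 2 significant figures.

55 km/h

With the same pressure gradient and density, V_g ∝ 1/f ∝ 1/sin φ.
V₂ = V₁ · sin φ₁ / sin φ₂ = 133 × sin 22° / sin 66°
V₂ = 133 × 0.3746/0.9135 = 55 km/h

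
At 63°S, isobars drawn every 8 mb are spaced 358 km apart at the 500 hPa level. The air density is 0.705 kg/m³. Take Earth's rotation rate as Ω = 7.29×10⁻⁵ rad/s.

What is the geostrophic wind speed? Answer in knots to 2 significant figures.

47 knots

Coriolis parameter at 63°S:
f = 2Ω sin φ = 2 × 7.29×10⁻⁵ × sin 63° = 1.30×10⁻⁴ s⁻¹
Pressure gradient: |∂P/∂n| = 800 Pa / 358000 m = 2.23×10⁻³ Pa/m
Geostrophic balance (pressure-gradient force = Coriolis force):
V_g = (1/(fρ)) |∂P/∂n| = 2.23×10⁻³ / (1.30×10⁻⁴ × 0.705) = 24.4 m/s
Converting: 24.4 m/s × 1.944 = 47 knots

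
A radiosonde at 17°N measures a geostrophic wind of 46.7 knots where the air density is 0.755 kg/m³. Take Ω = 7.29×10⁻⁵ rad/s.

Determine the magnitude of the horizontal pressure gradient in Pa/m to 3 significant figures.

Coriolis parameter at 17°N:
f = 2Ω sin φ = 2 × 7.29×10⁻⁵ × sin 17° = 4.26×10⁻⁵ s⁻¹
Wind speed in SI: 46.7 knots = 24.0 m/s
Geostrophic balance rearranged: |∂P/∂n| = f ρ V_g
|∂P/∂n| = 4.26×10⁻⁵ × 0.755 × 24.0 = 7.73×10⁻⁴ Pa/m

7.73×10⁻⁴ Pa/m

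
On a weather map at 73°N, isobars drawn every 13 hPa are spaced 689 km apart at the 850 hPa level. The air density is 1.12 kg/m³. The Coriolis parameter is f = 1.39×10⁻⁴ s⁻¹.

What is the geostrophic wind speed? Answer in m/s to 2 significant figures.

Pressure gradient: |∂P/∂n| = 1300 Pa / 689000 m = 1.89×10⁻³ Pa/m
Geostrophic balance (pressure-gradient force = Coriolis force):
V_g = (1/(fρ)) |∂P/∂n| = 1.89×10⁻³ / (1.39×10⁻⁴ × 1.12) = 12.1 m/s

12 m/s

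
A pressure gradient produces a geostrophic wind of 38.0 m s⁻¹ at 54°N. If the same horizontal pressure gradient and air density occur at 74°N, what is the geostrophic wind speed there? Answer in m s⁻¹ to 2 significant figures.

With the same pressure gradient and density, V_g ∝ 1/f ∝ 1/sin φ.
V₂ = V₁ · sin φ₁ / sin φ₂ = 38.0 × sin 54° / sin 74°
V₂ = 38.0 × 0.8090/0.9613 = 32 m s⁻¹

32 m s⁻¹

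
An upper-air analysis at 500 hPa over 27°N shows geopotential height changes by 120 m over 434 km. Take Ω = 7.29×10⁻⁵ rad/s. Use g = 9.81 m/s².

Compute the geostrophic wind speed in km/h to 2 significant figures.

Coriolis parameter at 27°N:
f = 2Ω sin φ = 2 × 7.29×10⁻⁵ × sin 27° = 6.62×10⁻⁵ s⁻¹
Height gradient: |∂Z/∂n| = 120 m / 434000 m = 2.76×10⁻⁴
On a pressure surface, geostrophic balance gives V_g = (g/f)|∂Z/∂n|:
V_g = 9.81 × 2.76×10⁻⁴ / 6.62×10⁻⁵ = 41.0 m/s
Converting: 41.0 m/s × 3.6 = 150 km/h

150 km/h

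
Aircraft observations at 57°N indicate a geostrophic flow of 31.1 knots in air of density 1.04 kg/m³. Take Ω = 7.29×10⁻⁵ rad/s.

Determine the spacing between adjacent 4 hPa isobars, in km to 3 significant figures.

Coriolis parameter at 57°N:
f = 2Ω sin φ = 2 × 7.29×10⁻⁵ × sin 57° = 1.22×10⁻⁴ s⁻¹
Wind speed in SI: 31.1 knots = 16.0 m/s
Geostrophic balance rearranged: |∂P/∂n| = f ρ V_g
|∂P/∂n| = 1.22×10⁻⁴ × 1.04 × 16.0 = 2.03×10⁻³ Pa/m
Isobar spacing: Δn = ΔP/|∂P/∂n| = 400 Pa / 2.03×10⁻³ Pa/m = 196598 m ≈ 197 km

197 km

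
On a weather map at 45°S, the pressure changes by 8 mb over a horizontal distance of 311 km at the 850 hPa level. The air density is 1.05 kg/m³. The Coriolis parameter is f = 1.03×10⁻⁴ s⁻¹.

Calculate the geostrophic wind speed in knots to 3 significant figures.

Pressure gradient: |∂P/∂n| = 800 Pa / 311000 m = 2.57×10⁻³ Pa/m
Geostrophic balance (pressure-gradient force = Coriolis force):
V_g = (1/(fρ)) |∂P/∂n| = 2.57×10⁻³ / (1.03×10⁻⁴ × 1.05) = 23.8 m/s
Converting: 23.8 m/s × 1.944 = 46.2 knots

46.2 knots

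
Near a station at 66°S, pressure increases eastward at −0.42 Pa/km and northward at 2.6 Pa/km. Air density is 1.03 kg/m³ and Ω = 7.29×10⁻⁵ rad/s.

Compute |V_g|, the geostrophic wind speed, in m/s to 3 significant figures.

Coriolis parameter at 66°S:
f = 2Ω sin φ = 2 × 7.29×10⁻⁵ × sin 66° = 1.33×10⁻⁴ s⁻¹
In the Southern Hemisphere f is negative: f = −1.33×10⁻⁴ s⁻¹.
Component geostrophic relations (x east, y north):
u_g = −(1/(fρ)) ∂P/∂y,  v_g = (1/(fρ)) ∂P/∂x
u_g = −(2.6×10⁻³)/(−1.33×10⁻⁴ × 1.03) = 19.0 m/s;  v_g = (−0.42×10⁻³)/(−1.33×10⁻⁴ × 1.03) = 3.06 m/s
|V_g| = √(u_g² + v_g²) = 19.2 m/s

19.2 m/s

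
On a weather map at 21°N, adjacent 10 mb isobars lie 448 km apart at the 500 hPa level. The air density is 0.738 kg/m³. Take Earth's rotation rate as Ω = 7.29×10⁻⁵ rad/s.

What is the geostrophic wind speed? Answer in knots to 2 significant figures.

Coriolis parameter at 21°N:
f = 2Ω sin φ = 2 × 7.29×10⁻⁵ × sin 21° = 5.23×10⁻⁵ s⁻¹
Pressure gradient: |∂P/∂n| = 1000 Pa / 448000 m = 2.23×10⁻³ Pa/m
Geostrophic balance (pressure-gradient force = Coriolis force):
V_g = (1/(fρ)) |∂P/∂n| = 2.23×10⁻³ / (5.23×10⁻⁵ × 0.738) = 57.9 m/s
Converting: 57.9 m/s × 1.944 = 110 knots

110 knots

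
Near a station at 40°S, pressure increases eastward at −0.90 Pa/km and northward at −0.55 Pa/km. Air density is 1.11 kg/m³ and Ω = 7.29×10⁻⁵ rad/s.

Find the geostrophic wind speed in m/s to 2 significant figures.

10 m/s

Coriolis parameter at 40°S:
f = 2Ω sin φ = 2 × 7.29×10⁻⁵ × sin 40° = 9.37×10⁻⁵ s⁻¹
In the Southern Hemisphere f is negative: f = −9.37×10⁻⁵ s⁻¹.
Component geostrophic relations (x east, y north):
u_g = −(1/(fρ)) ∂P/∂y,  v_g = (1/(fρ)) ∂P/∂x
u_g = −(−0.55×10⁻³)/(−9.37×10⁻⁵ × 1.11) = −5.29 m/s;  v_g = (−0.90×10⁻³)/(−9.37×10⁻⁵ × 1.11) = 8.65 m/s
|V_g| = √(u_g² + v_g²) = 10.1 m/s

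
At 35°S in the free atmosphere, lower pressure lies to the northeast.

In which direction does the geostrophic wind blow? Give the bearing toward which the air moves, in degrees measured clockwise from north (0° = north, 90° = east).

315°

The pressure-gradient force points toward the northeast (bearing 045°).
Geostrophic balance: in the Southern Hemisphere the Coriolis force deflects motion to the left, so the geostrophic wind blows 90° to the left of the pressure-gradient force (low pressure on the right).
Rotating 045° by 90° counterclockwise gives 315° — the wind blows toward the northwest.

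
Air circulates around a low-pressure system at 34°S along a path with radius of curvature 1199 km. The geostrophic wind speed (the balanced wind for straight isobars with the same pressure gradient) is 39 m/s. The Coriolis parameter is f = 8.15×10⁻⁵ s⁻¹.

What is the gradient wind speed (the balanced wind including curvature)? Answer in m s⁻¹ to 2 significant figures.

30 m s⁻¹

Around a low, centrifugal force acts outward with Coriolis, so pressure-gradient force balances both:
(1/ρ)|∂P/∂n| = fV + V²/R  →  V² + fR·V − fR·V_g = 0
With fR = 8.15×10⁻⁵ × 1199×10³ m = 97.7 m/s:
V = [−fR + √((fR)² + 4 fR V_g)]/2 = [−97.7 + √(97.7² + 4×97.7×39)]/2 = 29.9 m/s
Subgeostrophic (V < V_g = 39 m/s), as expected around a low.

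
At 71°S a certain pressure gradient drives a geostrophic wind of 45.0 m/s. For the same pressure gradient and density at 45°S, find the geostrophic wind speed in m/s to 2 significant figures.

With the same pressure gradient and density, V_g ∝ 1/f ∝ 1/sin φ.
V₂ = V₁ · sin φ₁ / sin φ₂ = 45.0 × sin 71° / sin 45°
V₂ = 45.0 × 0.9455/0.7071 = 60 m/s

60 m/s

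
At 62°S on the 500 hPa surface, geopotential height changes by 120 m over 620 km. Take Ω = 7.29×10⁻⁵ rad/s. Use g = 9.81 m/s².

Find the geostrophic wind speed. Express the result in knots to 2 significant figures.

Coriolis parameter at 62°S:
f = 2Ω sin φ = 2 × 7.29×10⁻⁵ × sin 62° = 1.29×10⁻⁴ s⁻¹
Height gradient: |∂Z/∂n| = 120 m / 620000 m = 1.94×10⁻⁴
On a pressure surface, geostrophic balance gives V_g = (g/f)|∂Z/∂n|:
V_g = 9.81 × 1.94×10⁻⁴ / 1.29×10⁻⁴ = 14.7 m/s
Converting: 14.7 m/s × 1.944 = 29 knots

29 knots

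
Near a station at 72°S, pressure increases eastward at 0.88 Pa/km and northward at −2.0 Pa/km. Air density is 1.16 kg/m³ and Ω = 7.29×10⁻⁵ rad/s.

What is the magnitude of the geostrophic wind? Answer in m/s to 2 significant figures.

Coriolis parameter at 72°S:
f = 2Ω sin φ = 2 × 7.29×10⁻⁵ × sin 72° = 1.39×10⁻⁴ s⁻¹
In the Southern Hemisphere f is negative: f = −1.39×10⁻⁴ s⁻¹.
Component geostrophic relations (x east, y north):
u_g = −(1/(fρ)) ∂P/∂y,  v_g = (1/(fρ)) ∂P/∂x
u_g = −(−2.0×10⁻³)/(−1.39×10⁻⁴ × 1.16) = −12.4 m/s;  v_g = (0.88×10⁻³)/(−1.39×10⁻⁴ × 1.16) = −5.47 m/s
|V_g| = √(u_g² + v_g²) = 13.6 m/s

14 m/s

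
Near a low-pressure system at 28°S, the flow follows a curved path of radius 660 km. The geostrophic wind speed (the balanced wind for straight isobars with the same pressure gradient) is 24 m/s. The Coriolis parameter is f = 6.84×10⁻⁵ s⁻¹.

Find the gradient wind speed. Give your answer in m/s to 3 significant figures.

Around a low, centrifugal force acts outward with Coriolis, so pressure-gradient force balances both:
(1/ρ)|∂P/∂n| = fV + V²/R  →  V² + fR·V − fR·V_g = 0
With fR = 6.84×10⁻⁵ × 660×10³ m = 45.1 m/s:
V = [−fR + √((fR)² + 4 fR V_g)]/2 = [−45.1 + √(45.1² + 4×45.1×24)]/2 = 17.3 m/s
Subgeostrophic (V < V_g = 24 m/s), as expected around a low.

17.3 m/s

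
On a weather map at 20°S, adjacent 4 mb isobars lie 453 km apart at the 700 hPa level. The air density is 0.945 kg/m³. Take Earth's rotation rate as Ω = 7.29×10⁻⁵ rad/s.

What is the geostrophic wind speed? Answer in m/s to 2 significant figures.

19 m/s

Coriolis parameter at 20°S:
f = 2Ω sin φ = 2 × 7.29×10⁻⁵ × sin 20° = 4.99×10⁻⁵ s⁻¹
Pressure gradient: |∂P/∂n| = 400 Pa / 453000 m = 8.83×10⁻⁴ Pa/m
Geostrophic balance (pressure-gradient force = Coriolis force):
V_g = (1/(fρ)) |∂P/∂n| = 8.83×10⁻⁴ / (4.99×10⁻⁵ × 0.945) = 18.7 m/s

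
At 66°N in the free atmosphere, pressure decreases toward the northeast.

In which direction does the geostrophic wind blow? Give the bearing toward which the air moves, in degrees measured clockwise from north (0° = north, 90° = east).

135°

The pressure-gradient force points toward the northeast (bearing 045°).
Geostrophic balance: in the Northern Hemisphere the Coriolis force deflects motion to the right, so the geostrophic wind blows 90° to the right of the pressure-gradient force (low pressure on the left).
Rotating 045° by 90° clockwise gives 135° — the wind blows toward the southeast.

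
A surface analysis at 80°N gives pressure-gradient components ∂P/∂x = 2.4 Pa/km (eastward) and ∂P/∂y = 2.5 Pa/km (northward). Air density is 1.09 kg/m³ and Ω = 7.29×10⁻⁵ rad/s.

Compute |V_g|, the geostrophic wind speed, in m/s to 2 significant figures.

Coriolis parameter at 80°N:
f = 2Ω sin φ = 2 × 7.29×10⁻⁵ × sin 80° = 1.44×10⁻⁴ s⁻¹
Component geostrophic relations (x east, y north):
u_g = −(1/(fρ)) ∂P/∂y,  v_g = (1/(fρ)) ∂P/∂x
u_g = −(2.5×10⁻³)/(1.44×10⁻⁴ × 1.09) = −16.0 m/s;  v_g = (2.4×10⁻³)/(1.44×10⁻⁴ × 1.09) = 15.3 m/s
|V_g| = √(u_g² + v_g²) = 22.1 m/s

22 m/s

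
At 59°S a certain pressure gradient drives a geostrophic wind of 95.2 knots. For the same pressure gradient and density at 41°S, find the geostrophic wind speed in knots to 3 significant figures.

With the same pressure gradient and density, V_g ∝ 1/f ∝ 1/sin φ.
V₂ = V₁ · sin φ₁ / sin φ₂ = 95.2 × sin 59° / sin 41°
V₂ = 95.2 × 0.8572/0.6561 = 124 knots

124 knots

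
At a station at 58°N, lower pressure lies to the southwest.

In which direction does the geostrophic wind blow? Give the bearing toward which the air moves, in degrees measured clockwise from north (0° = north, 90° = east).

The pressure-gradient force points toward the southwest (bearing 225°).
Geostrophic balance: in the Northern Hemisphere the Coriolis force deflects motion to the right, so the geostrophic wind blows 90° to the right of the pressure-gradient force (low pressure on the left).
Rotating 225° by 90° clockwise gives 315° — the wind blows toward the northwest.

315°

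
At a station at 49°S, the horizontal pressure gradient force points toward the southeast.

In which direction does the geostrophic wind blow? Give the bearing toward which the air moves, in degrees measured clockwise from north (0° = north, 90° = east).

045°

The pressure-gradient force points toward the southeast (bearing 135°).
Geostrophic balance: in the Southern Hemisphere the Coriolis force deflects motion to the left, so the geostrophic wind blows 90° to the left of the pressure-gradient force (low pressure on the right).
Rotating 135° by 90° counterclockwise gives 045° — the wind blows toward the northeast.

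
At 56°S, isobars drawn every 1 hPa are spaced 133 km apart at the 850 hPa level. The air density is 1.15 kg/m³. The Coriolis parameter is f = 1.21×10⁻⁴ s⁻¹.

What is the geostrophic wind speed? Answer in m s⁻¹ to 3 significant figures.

Pressure gradient: |∂P/∂n| = 100 Pa / 133000 m = 7.52×10⁻⁴ Pa/m
Geostrophic balance (pressure-gradient force = Coriolis force):
V_g = (1/(fρ)) |∂P/∂n| = 7.52×10⁻⁴ / (1.21×10⁻⁴ × 1.15) = 5.40 m/s

5.40 m s⁻¹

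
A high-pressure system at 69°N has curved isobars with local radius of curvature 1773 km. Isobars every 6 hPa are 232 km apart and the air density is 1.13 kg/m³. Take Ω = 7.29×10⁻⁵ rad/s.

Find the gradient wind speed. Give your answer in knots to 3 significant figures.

35.3 knots

Coriolis parameter at 69°N:
f = 2Ω sin φ = 2 × 7.29×10⁻⁵ × sin 69° = 1.36×10⁻⁴ s⁻¹
Pressure gradient: |∂P/∂n| = 600 Pa / 232000 m = 2.59×10⁻³ Pa/m
Geostrophic speed: V_g = |∂P/∂n|/(fρ) = 2.59×10⁻³/(1.36×10⁻⁴ × 1.13) = 16.8 m/s
Around a high, pressure-gradient force acts outward with centrifugal, so Coriolis balances both:
fV = (1/ρ)|∂P/∂n| + V²/R  →  V² − fR·V + fR·V_g = 0
With fR = 1.36×10⁻⁴ × 1773×10³ m = 241 m/s:
V = [fR − √((fR)² − 4 fR V_g)]/2 = [241 − √(241² − 4×241×16.8)]/2 = 18.2 m/s
Supergeostrophic (V > V_g = 16.8 m/s), as expected around a high.
Converting: 18.2 m/s × 1.944 = 35.3 knots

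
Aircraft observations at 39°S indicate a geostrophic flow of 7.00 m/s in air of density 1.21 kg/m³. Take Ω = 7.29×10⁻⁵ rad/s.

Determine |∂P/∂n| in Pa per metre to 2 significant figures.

7.8×10⁻⁴ Pa/m

Coriolis parameter at 39°S:
f = 2Ω sin φ = 2 × 7.29×10⁻⁵ × sin 39° = 9.18×10⁻⁵ s⁻¹
Geostrophic balance rearranged: |∂P/∂n| = f ρ V_g
|∂P/∂n| = 9.18×10⁻⁵ × 1.21 × 7.00 = 7.77×10⁻⁴ Pa/m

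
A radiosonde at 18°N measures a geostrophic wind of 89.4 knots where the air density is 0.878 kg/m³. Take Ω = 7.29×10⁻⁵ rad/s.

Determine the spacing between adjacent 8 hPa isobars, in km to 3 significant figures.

440 km

Coriolis parameter at 18°N:
f = 2Ω sin φ = 2 × 7.29×10⁻⁵ × sin 18° = 4.51×10⁻⁵ s⁻¹
Wind speed in SI: 89.4 knots = 46.0 m/s
Geostrophic balance rearranged: |∂P/∂n| = f ρ V_g
|∂P/∂n| = 4.51×10⁻⁵ × 0.878 × 46.0 = 1.82×10⁻³ Pa/m
Isobar spacing: Δn = ΔP/|∂P/∂n| = 800 Pa / 1.82×10⁻³ Pa/m = 439724 m ≈ 440 km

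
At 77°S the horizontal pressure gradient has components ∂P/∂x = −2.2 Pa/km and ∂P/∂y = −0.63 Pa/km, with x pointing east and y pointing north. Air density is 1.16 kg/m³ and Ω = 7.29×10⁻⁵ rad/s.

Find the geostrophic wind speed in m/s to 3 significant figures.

13.9 m/s

Coriolis parameter at 77°S:
f = 2Ω sin φ = 2 × 7.29×10⁻⁵ × sin 77° = 1.42×10⁻⁴ s⁻¹
In the Southern Hemisphere f is negative: f = −1.42×10⁻⁴ s⁻¹.
Component geostrophic relations (x east, y north):
u_g = −(1/(fρ)) ∂P/∂y,  v_g = (1/(fρ)) ∂P/∂x
u_g = −(−0.63×10⁻³)/(−1.42×10⁻⁴ × 1.16) = −3.82 m/s;  v_g = (−2.2×10⁻³)/(−1.42×10⁻⁴ × 1.16) = 13.4 m/s
|V_g| = √(u_g² + v_g²) = 13.9 m/s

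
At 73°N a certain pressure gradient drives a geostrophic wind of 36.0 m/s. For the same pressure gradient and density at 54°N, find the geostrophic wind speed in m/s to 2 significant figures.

43 m/s

With the same pressure gradient and density, V_g ∝ 1/f ∝ 1/sin φ.
V₂ = V₁ · sin φ₁ / sin φ₂ = 36.0 × sin 73° / sin 54°
V₂ = 36.0 × 0.9563/0.8090 = 43 m/s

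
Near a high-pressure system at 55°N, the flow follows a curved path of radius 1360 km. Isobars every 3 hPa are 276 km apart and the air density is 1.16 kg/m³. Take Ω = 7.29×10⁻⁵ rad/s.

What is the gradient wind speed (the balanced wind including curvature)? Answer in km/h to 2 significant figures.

Coriolis parameter at 55°N:
f = 2Ω sin φ = 2 × 7.29×10⁻⁵ × sin 55° = 1.19×10⁻⁴ s⁻¹
Pressure gradient: |∂P/∂n| = 300 Pa / 276000 m = 1.09×10⁻³ Pa/m
Geostrophic speed: V_g = |∂P/∂n|/(fρ) = 1.09×10⁻³/(1.19×10⁻⁴ × 1.16) = 7.85 m/s
Around a high, pressure-gradient force acts outward with centrifugal, so Coriolis balances both:
fV = (1/ρ)|∂P/∂n| + V²/R  →  V² − fR·V + fR·V_g = 0
With fR = 1.19×10⁻⁴ × 1360×10³ m = 162 m/s:
V = [fR − √((fR)² − 4 fR V_g)]/2 = [162 − √(162² − 4×162×7.85)]/2 = 8.27 m/s
Supergeostrophic (V > V_g = 7.85 m/s), as expected around a high.
Converting: 8.27 m/s × 3.6 = 30 km/h

30 km/h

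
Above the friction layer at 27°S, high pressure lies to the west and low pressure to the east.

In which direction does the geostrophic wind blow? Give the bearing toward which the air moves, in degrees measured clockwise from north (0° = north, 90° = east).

000°

The pressure-gradient force points toward the east (bearing 090°).
Geostrophic balance: in the Southern Hemisphere the Coriolis force deflects motion to the left, so the geostrophic wind blows 90° to the left of the pressure-gradient force (low pressure on the right).
Rotating 090° by 90° counterclockwise gives 000° — the wind blows toward the north.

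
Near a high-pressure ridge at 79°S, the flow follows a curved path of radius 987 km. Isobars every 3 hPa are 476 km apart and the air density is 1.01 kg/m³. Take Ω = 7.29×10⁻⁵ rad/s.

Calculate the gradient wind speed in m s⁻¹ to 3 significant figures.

4.50 m s⁻¹

Coriolis parameter at 79°S:
f = 2Ω sin φ = 2 × 7.29×10⁻⁵ × sin 79° = 1.43×10⁻⁴ s⁻¹
Pressure gradient: |∂P/∂n| = 300 Pa / 476000 m = 6.30×10⁻⁴ Pa/m
Geostrophic speed: V_g = |∂P/∂n|/(fρ) = 6.30×10⁻⁴/(1.43×10⁻⁴ × 1.01) = 4.36 m/s
Around a high, pressure-gradient force acts outward with centrifugal, so Coriolis balances both:
fV = (1/ρ)|∂P/∂n| + V²/R  →  V² − fR·V + fR·V_g = 0
With fR = 1.43×10⁻⁴ × 987×10³ m = 141 m/s:
V = [fR − √((fR)² − 4 fR V_g)]/2 = [141 − √(141² − 4×141×4.36)]/2 = 4.5 m/s
Supergeostrophic (V > V_g = 4.36 m/s), as expected around a high.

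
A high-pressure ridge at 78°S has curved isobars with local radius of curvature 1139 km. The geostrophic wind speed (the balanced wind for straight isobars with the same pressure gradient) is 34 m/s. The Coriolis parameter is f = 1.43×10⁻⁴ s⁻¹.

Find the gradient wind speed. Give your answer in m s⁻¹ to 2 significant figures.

48 m s⁻¹

Around a high, pressure-gradient force acts outward with centrifugal, so Coriolis balances both:
fV = (1/ρ)|∂P/∂n| + V²/R  →  V² − fR·V + fR·V_g = 0
With fR = 1.43×10⁻⁴ × 1139×10³ m = 163 m/s:
V = [fR − √((fR)² − 4 fR V_g)]/2 = [163 − √(163² − 4×163×34)]/2 = 48.4 m/s
Supergeostrophic (V > V_g = 34 m/s), as expected around a high.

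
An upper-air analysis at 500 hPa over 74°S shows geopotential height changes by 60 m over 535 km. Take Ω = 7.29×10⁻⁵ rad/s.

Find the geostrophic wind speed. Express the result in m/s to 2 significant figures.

Coriolis parameter at 74°S:
f = 2Ω sin φ = 2 × 7.29×10⁻⁵ × sin 74° = 1.40×10⁻⁴ s⁻¹
Height gradient: |∂Z/∂n| = 60 m / 535000 m = 1.12×10⁻⁴
On a pressure surface, geostrophic balance gives V_g = (g/f)|∂Z/∂n|:
V_g = 9.81 × 1.12×10⁻⁴ / 1.40×10⁻⁴ = 7.85 m/s

7.8 m/s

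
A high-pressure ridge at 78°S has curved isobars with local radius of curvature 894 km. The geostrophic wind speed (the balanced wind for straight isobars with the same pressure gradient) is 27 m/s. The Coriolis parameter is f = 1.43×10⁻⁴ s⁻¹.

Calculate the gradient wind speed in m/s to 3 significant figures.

Around a high, pressure-gradient force acts outward with centrifugal, so Coriolis balances both:
fV = (1/ρ)|∂P/∂n| + V²/R  →  V² − fR·V + fR·V_g = 0
With fR = 1.43×10⁻⁴ × 894×10³ m = 128 m/s:
V = [fR − √((fR)² − 4 fR V_g)]/2 = [128 − √(128² − 4×128×27)]/2 = 38.7 m/s
Supergeostrophic (V > V_g = 27 m/s), as expected around a high.

38.7 m/s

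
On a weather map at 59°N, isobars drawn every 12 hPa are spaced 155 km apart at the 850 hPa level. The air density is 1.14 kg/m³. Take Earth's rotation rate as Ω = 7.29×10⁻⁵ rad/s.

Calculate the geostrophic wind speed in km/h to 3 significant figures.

196 km/h

Coriolis parameter at 59°N:
f = 2Ω sin φ = 2 × 7.29×10⁻⁵ × sin 59° = 1.25×10⁻⁴ s⁻¹
Pressure gradient: |∂P/∂n| = 1200 Pa / 155000 m = 7.74×10⁻³ Pa/m
Geostrophic balance (pressure-gradient force = Coriolis force):
V_g = (1/(fρ)) |∂P/∂n| = 7.74×10⁻³ / (1.25×10⁻⁴ × 1.14) = 54.3 m/s
Converting: 54.3 m/s × 3.6 = 196 km/h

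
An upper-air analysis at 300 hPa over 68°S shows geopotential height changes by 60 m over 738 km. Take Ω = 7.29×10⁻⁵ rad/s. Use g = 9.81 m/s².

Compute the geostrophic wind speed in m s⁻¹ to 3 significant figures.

5.90 m s⁻¹

Coriolis parameter at 68°S:
f = 2Ω sin φ = 2 × 7.29×10⁻⁵ × sin 68° = 1.35×10⁻⁴ s⁻¹
Height gradient: |∂Z/∂n| = 60 m / 738000 m = 8.13×10⁻⁵
On a pressure surface, geostrophic balance gives V_g = (g/f)|∂Z/∂n|:
V_g = 9.81 × 8.13×10⁻⁵ / 1.35×10⁻⁴ = 5.90 m/s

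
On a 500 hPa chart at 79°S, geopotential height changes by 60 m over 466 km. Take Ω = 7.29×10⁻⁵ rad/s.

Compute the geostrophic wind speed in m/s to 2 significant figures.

Coriolis parameter at 79°S:
f = 2Ω sin φ = 2 × 7.29×10⁻⁵ × sin 79° = 1.43×10⁻⁴ s⁻¹
Height gradient: |∂Z/∂n| = 60 m / 466000 m = 1.29×10⁻⁴
On a pressure surface, geostrophic balance gives V_g = (g/f)|∂Z/∂n|:
V_g = 9.81 × 1.29×10⁻⁴ / 1.43×10⁻⁴ = 8.83 m/s

8.8 m/s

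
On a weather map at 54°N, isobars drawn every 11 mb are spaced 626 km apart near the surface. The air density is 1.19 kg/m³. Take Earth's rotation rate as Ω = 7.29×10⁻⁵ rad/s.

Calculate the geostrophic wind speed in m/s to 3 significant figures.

12.5 m/s

Coriolis parameter at 54°N:
f = 2Ω sin φ = 2 × 7.29×10⁻⁵ × sin 54° = 1.18×10⁻⁴ s⁻¹
Pressure gradient: |∂P/∂n| = 1100 Pa / 626000 m = 1.76×10⁻³ Pa/m
Geostrophic balance (pressure-gradient force = Coriolis force):
V_g = (1/(fρ)) |∂P/∂n| = 1.76×10⁻³ / (1.18×10⁻⁴ × 1.19) = 12.5 m/s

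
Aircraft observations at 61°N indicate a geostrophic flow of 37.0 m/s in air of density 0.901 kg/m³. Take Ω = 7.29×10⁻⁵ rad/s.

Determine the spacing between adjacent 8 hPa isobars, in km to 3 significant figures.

188 km

Coriolis parameter at 61°N:
f = 2Ω sin φ = 2 × 7.29×10⁻⁵ × sin 61° = 1.28×10⁻⁴ s⁻¹
Geostrophic balance rearranged: |∂P/∂n| = f ρ V_g
|∂P/∂n| = 1.28×10⁻⁴ × 0.901 × 37.0 = 4.25×10⁻³ Pa/m
Isobar spacing: Δn = ΔP/|∂P/∂n| = 800 Pa / 4.25×10⁻³ Pa/m = 188186 m ≈ 188 km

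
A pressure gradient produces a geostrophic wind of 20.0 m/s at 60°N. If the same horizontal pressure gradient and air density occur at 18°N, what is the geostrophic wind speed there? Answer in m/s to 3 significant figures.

56.1 m/s

With the same pressure gradient and density, V_g ∝ 1/f ∝ 1/sin φ.
V₂ = V₁ · sin φ₁ / sin φ₂ = 20.0 × sin 60° / sin 18°
V₂ = 20.0 × 0.8660/0.3090 = 56.1 m/s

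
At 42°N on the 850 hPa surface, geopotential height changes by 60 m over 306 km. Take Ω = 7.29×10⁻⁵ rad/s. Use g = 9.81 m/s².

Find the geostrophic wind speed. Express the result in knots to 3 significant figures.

Coriolis parameter at 42°N:
f = 2Ω sin φ = 2 × 7.29×10⁻⁵ × sin 42° = 9.76×10⁻⁵ s⁻¹
Height gradient: |∂Z/∂n| = 60 m / 306000 m = 1.96×10⁻⁴
On a pressure surface, geostrophic balance gives V_g = (g/f)|∂Z/∂n|:
V_g = 9.81 × 1.96×10⁻⁴ / 9.76×10⁻⁵ = 19.7 m/s
Converting: 19.7 m/s × 1.944 = 38.3 knots

38.3 knots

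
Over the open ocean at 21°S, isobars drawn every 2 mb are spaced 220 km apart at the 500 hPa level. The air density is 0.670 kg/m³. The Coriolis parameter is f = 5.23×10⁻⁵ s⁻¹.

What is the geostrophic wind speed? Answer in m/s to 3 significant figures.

25.9 m/s

Pressure gradient: |∂P/∂n| = 200 Pa / 220000 m = 9.09×10⁻⁴ Pa/m
Geostrophic balance (pressure-gradient force = Coriolis force):
V_g = (1/(fρ)) |∂P/∂n| = 9.09×10⁻⁴ / (5.23×10⁻⁵ × 0.670) = 25.9 m/s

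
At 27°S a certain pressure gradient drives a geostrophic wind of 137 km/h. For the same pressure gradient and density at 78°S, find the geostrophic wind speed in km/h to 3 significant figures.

63.6 km/h

With the same pressure gradient and density, V_g ∝ 1/f ∝ 1/sin φ.
V₂ = V₁ · sin φ₁ / sin φ₂ = 137 × sin 27° / sin 78°
V₂ = 137 × 0.4540/0.9781 = 63.6 km/h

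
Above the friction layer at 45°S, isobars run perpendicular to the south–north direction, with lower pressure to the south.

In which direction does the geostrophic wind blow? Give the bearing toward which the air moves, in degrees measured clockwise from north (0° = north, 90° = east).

The pressure-gradient force points toward the south (bearing 180°).
Geostrophic balance: in the Southern Hemisphere the Coriolis force deflects motion to the left, so the geostrophic wind blows 90° to the left of the pressure-gradient force (low pressure on the right).
Rotating 180° by 90° counterclockwise gives 090° — the wind blows toward the east.

090°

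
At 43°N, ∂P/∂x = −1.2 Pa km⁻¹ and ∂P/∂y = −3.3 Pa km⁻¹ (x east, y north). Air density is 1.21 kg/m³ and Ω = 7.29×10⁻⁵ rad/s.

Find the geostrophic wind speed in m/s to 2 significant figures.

29 m/s

Coriolis parameter at 43°N:
f = 2Ω sin φ = 2 × 7.29×10⁻⁵ × sin 43° = 9.94×10⁻⁵ s⁻¹
Component geostrophic relations (x east, y north):
u_g = −(1/(fρ)) ∂P/∂y,  v_g = (1/(fρ)) ∂P/∂x
u_g = −(−3.3×10⁻³)/(9.94×10⁻⁵ × 1.21) = 27.4 m/s;  v_g = (−1.2×10⁻³)/(9.94×10⁻⁵ × 1.21) = −9.97 m/s
|V_g| = √(u_g² + v_g²) = 29.2 m/s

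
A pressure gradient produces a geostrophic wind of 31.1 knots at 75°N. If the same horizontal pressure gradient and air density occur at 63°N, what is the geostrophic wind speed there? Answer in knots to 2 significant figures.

34 knots

With the same pressure gradient and density, V_g ∝ 1/f ∝ 1/sin φ.
V₂ = V₁ · sin φ₁ / sin φ₂ = 31.1 × sin 75° / sin 63°
V₂ = 31.1 × 0.9659/0.8910 = 34 knots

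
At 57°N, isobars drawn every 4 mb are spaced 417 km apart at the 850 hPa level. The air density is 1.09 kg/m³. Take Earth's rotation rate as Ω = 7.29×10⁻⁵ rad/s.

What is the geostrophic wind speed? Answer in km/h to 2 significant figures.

Coriolis parameter at 57°N:
f = 2Ω sin φ = 2 × 7.29×10⁻⁵ × sin 57° = 1.22×10⁻⁴ s⁻¹
Pressure gradient: |∂P/∂n| = 400 Pa / 417000 m = 9.59×10⁻⁴ Pa/m
Geostrophic balance (pressure-gradient force = Coriolis force):
V_g = (1/(fρ)) |∂P/∂n| = 9.59×10⁻⁴ / (1.22×10⁻⁴ × 1.09) = 7.20 m/s
Converting: 7.20 m/s × 3.6 = 26 km/h

26 km/h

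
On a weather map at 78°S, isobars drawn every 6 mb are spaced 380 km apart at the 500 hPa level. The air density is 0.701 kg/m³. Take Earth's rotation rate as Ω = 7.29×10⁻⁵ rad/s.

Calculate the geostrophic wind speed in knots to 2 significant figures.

31 knots

Coriolis parameter at 78°S:
f = 2Ω sin φ = 2 × 7.29×10⁻⁵ × sin 78° = 1.43×10⁻⁴ s⁻¹
Pressure gradient: |∂P/∂n| = 600 Pa / 380000 m = 1.58×10⁻³ Pa/m
Geostrophic balance (pressure-gradient force = Coriolis force):
V_g = (1/(fρ)) |∂P/∂n| = 1.58×10⁻³ / (1.43×10⁻⁴ × 0.701) = 15.8 m/s
Converting: 15.8 m/s × 1.944 = 31 knots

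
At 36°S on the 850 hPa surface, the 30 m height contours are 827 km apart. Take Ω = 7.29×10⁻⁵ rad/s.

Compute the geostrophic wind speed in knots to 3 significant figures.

Coriolis parameter at 36°S:
f = 2Ω sin φ = 2 × 7.29×10⁻⁵ × sin 36° = 8.57×10⁻⁵ s⁻¹
Height gradient: |∂Z/∂n| = 30 m / 827000 m = 3.63×10⁻⁵
On a pressure surface, geostrophic balance gives V_g = (g/f)|∂Z/∂n|:
V_g = 9.81 × 3.63×10⁻⁵ / 8.57×10⁻⁵ = 4.15 m/s
Converting: 4.15 m/s × 1.944 = 8.07 knots

8.07 knots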